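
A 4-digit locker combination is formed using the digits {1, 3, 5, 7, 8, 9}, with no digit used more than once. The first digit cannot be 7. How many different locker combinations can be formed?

300

The first digit has 6−1 = 5 choices (anything except 7).
The remaining 3 digits are filled from the other 5 symbols without repetition: 5 × 4 × 3 = 60.
Total: 5 × 60 = 300.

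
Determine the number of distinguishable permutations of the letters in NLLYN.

NLLYN has 5 letters with L appearing twice and N appearing twice.
The number of distinct arrangements is 5!/(2!·2!) = 120/4 = 30.

30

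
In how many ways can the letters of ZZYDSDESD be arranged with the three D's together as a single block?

Treat the 3 copies of D as a single block. The multiset to arrange is then {DDD, E, S, S, Y, Z, Z}, 7 items in all.
That gives (7)!/(2!·2!) = 1260 arrangements.

1260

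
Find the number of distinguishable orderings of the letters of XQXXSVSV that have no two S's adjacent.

1260

Total arrangements of XQXXSVSV: 8!/(3!·2!·2!) = 1680.
Arrangements with the S's together: treat SS as one letter, giving (7)!/(3!·2!) = 420.
Subtracting, 1680 − 420 = 1260 arrangements keep the S's apart.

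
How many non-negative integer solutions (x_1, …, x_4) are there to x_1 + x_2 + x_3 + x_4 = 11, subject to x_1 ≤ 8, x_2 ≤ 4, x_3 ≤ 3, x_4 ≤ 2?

50

By stars and bars, unrestricted non-negative solutions to x_1+…+x_4 = 11 number C(11+3,3) = 364.
Subtract solutions that violate a single cap (substitute x_i' = x_i − (cap_i+1)): x_1 ≥ 9 gives C(5,3) = 10; x_2 ≥ 5 gives C(9,3) = 84; x_3 ≥ 4 gives C(10,3) = 120; x_4 ≥ 3 gives C(11,3) = 165. Together 379.
Add back pairs where two caps are both exceeded: 0 + 0 + 0 + 10 + 20 + 35 = 65.
By inclusion–exclusion the count is 364 − 379 + 65 = 50.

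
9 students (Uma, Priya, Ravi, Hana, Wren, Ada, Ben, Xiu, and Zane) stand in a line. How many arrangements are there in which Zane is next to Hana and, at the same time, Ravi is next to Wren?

20160

Treat {Zane,Hana} as one block (2 orders) and {Ravi,Wren} as another (2 orders).
That leaves 7 units to arrange: 2 × 2 × 7! = 4 × 5040 = 20160.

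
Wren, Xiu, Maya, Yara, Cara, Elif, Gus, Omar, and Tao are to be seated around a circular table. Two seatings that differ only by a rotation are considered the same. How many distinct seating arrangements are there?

40320

Around a circle, 9 distinct people have 9!/9 = (8)! = 40320 rotationally distinct seatings.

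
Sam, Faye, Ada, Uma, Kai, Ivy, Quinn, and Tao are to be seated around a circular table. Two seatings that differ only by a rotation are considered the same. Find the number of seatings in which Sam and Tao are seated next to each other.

1440

Treat {Sam, Tao} as one unit (2 internal orders) and seat the resulting 7 units around the table: (6)! circular arrangements.
So 2 × (6)! = 2 × 720 = 1440.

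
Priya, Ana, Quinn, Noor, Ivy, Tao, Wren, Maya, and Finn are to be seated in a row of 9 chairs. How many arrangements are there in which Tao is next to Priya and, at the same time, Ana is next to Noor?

20160

Treat {Tao,Priya} as one block (2 orders) and {Ana,Noor} as another (2 orders).
That leaves 7 units to arrange: 2 × 2 × 7! = 4 × 5040 = 20160.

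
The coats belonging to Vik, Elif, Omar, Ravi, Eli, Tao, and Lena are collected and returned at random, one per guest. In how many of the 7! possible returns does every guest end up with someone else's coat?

Count assignments avoiding every fixed point. For any j of the 7 guests fixed to their own coat, the other 7−j can be arranged in (7−j)! ways.
By inclusion–exclusion this is Σ_{j=0}^{7} (−1)^j C(7,j)·(7−j)!.
Computing: 5040 − 5040 + 2520 − 840 + 210 − 42 + 7 − 1 = 1854.

1854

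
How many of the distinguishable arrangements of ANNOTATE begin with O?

630

With the first slot taken by O, it remains to arrange the other 7 letters (ANNTATE).
Those 7 letters have A appearing twice, N appearing twice, and T appearing twice, giving (7)!/(2!·2!·2!) = 630.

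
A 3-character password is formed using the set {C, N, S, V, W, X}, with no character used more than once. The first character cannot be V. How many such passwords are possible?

The first character has 6−1 = 5 choices (anything except V).
The remaining 2 characters are filled from the other 5 symbols without repetition: 5 × 4 = 20.
Total: 5 × 20 = 100.

100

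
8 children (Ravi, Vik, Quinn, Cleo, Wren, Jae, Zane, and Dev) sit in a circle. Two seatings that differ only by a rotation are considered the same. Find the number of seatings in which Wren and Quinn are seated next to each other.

Treat {Wren, Quinn} as one unit (2 internal orders) and seat the resulting 7 units around the table: (6)! circular arrangements.
So 2 × (6)! = 2 × 720 = 1440.

1440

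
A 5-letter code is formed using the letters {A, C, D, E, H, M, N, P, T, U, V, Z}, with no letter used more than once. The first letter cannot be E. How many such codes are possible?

The first letter has 12−1 = 11 choices (anything except E).
The remaining 4 letters are filled from the other 11 symbols without repetition: 11 × 10 × 9 × 8 = 7920.
Total: 11 × 7920 = 87120.

87120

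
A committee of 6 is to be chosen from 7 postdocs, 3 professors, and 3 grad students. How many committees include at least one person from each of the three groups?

1302

With no constraint there are C(13,6) = 1716 possible selections.
Selections missing a whole group: no postdocs → C(6,6) = 1; no professors → C(10,6) = 210; no grad students → C(10,6) = 210.
Add back selections omitting two groups (i.e. drawn from a single group): C(7,6) + C(3,6) + C(3,6) = 7.
By inclusion–exclusion: 1716 − 421 + 7 = 1302.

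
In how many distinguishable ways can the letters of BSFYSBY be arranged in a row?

630

The 7 letters of BSFYSBY have repeats: B appearing twice, S appearing twice, and Y appearing twice.
Dividing 7! = 5040 by 2!·2!·2! = 8 for the repeated letters gives 630.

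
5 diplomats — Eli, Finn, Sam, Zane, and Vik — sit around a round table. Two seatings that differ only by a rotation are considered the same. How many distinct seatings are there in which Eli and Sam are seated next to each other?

Glue Eli and Sam into a block (2 internal orders). Seating 4 units around a circle gives (3)! arrangements.
So 2 × (3)! = 2 × 6 = 12.

12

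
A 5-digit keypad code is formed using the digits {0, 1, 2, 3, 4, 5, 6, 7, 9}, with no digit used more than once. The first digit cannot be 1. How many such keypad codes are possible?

13440

The first digit has 9−1 = 8 choices (anything except 1).
The remaining 4 digits are filled from the other 8 symbols without repetition: 8 × 7 × 6 × 5 = 1680.
Total: 8 × 1680 = 13440.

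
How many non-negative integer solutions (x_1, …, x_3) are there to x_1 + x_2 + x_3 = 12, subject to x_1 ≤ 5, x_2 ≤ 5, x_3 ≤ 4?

6

Ignoring the caps, the number of non-negative solutions to x_1+…+x_3 = 12 is C(14,2) = 91.
Subtract solutions that violate a single cap (substitute x_i' = x_i − (cap_i+1)): x_1 ≥ 6 gives C(8,2) = 28; x_2 ≥ 6 gives C(8,2) = 28; x_3 ≥ 5 gives C(9,2) = 36. Together 92.
Add back pairs where two caps are both exceeded: 1 + 3 + 3 = 7.
By inclusion–exclusion the count is 91 − 92 + 7 = 6.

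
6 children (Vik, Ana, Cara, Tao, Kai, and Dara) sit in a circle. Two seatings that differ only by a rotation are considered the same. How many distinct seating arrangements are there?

120

Fix one person's seat to break rotational symmetry; the remaining 5 people can be arranged in (5)! = 120 ways.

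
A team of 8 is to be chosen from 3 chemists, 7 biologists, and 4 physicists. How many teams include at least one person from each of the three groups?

With no constraint there are C(14,8) = 3003 possible selections.
Selections missing a whole group: no chemists → C(11,8) = 165; no biologists → C(7,8) = 0; no physicists → C(10,8) = 45.
Add back selections omitting two groups (i.e. drawn from a single group): C(3,8) + C(7,8) + C(4,8) = 0.
By inclusion–exclusion: 3003 − 210 + 0 = 2793.

2793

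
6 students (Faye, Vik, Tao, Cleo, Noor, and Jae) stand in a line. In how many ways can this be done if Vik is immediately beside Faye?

Glue Vik and Faye into one block (2 internal orders), leaving 5 units to arrange in a row.
So the count is 2·(5)! = 240.

240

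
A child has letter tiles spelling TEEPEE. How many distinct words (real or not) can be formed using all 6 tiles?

TEEPEE has 6 letters with E appearing 4 times.
The number of distinct arrangements is 6!/(4!) = 720/24 = 30.

30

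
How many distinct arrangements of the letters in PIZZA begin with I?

12

With the first slot taken by I, it remains to arrange the other 4 letters (PZZA).
Those 4 letters have Z appearing twice, giving (4)!/(2!) = 12.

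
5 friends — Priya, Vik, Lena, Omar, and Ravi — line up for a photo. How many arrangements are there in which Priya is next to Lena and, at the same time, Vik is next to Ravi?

Treat {Priya,Lena} as one block (2 orders) and {Vik,Ravi} as another (2 orders).
That leaves 3 units to arrange: 2 × 2 × 3! = 4 × 6 = 24.

24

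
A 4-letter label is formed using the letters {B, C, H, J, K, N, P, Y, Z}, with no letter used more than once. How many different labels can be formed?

With no repetition, fill the 4 letters in order: 9 choices, then 8, down to 6.
9 × 8 × 7 × 6 = 3024.

3024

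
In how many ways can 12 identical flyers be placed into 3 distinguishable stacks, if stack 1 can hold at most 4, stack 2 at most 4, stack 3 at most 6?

Ignoring the caps, the number of non-negative solutions to x_1+…+x_3 = 12 is C(14,2) = 91.
Subtract solutions that violate a single cap (substitute x_i' = x_i − (cap_i+1)): x_1 ≥ 5 gives C(9,2) = 36; x_2 ≥ 5 gives C(9,2) = 36; x_3 ≥ 7 gives C(7,2) = 21. Together 93.
Add back pairs where two caps are both exceeded: 6 + 1 + 1 = 8.
By inclusion–exclusion the count is 91 − 93 + 8 = 6.

6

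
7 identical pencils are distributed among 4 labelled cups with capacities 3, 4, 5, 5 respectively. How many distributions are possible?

By stars and bars, unrestricted non-negative solutions to x_1+…+x_4 = 7 number C(7+3,3) = 120.
Subtract solutions that violate a single cap (substitute x_i' = x_i − (cap_i+1)): x_1 ≥ 4 gives C(6,3) = 20; x_2 ≥ 5 gives C(5,3) = 10; x_3 ≥ 6 gives C(4,3) = 4; x_4 ≥ 6 gives C(4,3) = 4. Together 38.
No two caps can be exceeded simultaneously, so the pair terms are all 0.
By inclusion–exclusion the count is 120 − 38 + 0 = 82.

82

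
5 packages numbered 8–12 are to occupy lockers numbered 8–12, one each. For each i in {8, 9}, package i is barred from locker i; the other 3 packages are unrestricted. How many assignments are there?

78

Let Aᵢ (for i ∈ {8, 9}) be the placements that put package i in its forbidden locker. Any j of these fix j positions, leaving (5−j)! ways to fill the rest, and there are C(2,j) ways to pick which j.
By inclusion–exclusion, the number of valid placements is Σ_{j=0}^{2} (−1)^j C(2,j)·(5−j)!.
Computing: 120 − 48 + 6 = 78.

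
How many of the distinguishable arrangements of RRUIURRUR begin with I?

56

Fix I in the first position and arrange the remaining 8 letters.
Those 8 letters have R appearing 5 times and U appearing 3 times, giving (8)!/(5!·3!) = 56.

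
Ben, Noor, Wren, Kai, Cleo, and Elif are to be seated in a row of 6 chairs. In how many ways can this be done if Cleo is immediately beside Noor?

240

Glue Cleo and Noor into one block (2 internal orders), leaving 5 units to arrange in a row.
So the count is 2·(5)! = 240.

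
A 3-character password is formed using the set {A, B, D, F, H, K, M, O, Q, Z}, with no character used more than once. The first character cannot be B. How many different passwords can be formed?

The first character has 10−1 = 9 choices (anything except B).
The remaining 2 characters are filled from the other 9 symbols without repetition: 9 × 8 = 72.
Total: 9 × 72 = 648.

648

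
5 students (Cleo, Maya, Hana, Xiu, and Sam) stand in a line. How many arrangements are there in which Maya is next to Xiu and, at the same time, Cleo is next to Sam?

Treat {Maya,Xiu} as one block (2 orders) and {Cleo,Sam} as another (2 orders).
That leaves 3 units to arrange: 2 × 2 × 3! = 4 × 6 = 24.

24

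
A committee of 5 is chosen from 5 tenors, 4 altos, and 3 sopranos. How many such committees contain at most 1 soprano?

Split by how many sopranos are chosen (0 through 1).
Sum: C(3,0)·C(9,5) + C(3,1)·C(9,4) = 126 + 378 = 504.

504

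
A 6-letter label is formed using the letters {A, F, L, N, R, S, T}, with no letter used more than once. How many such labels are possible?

With no repetition, fill the 6 letters in order: 7 choices, then 6, down to 2.
That product is 7 × 6 × 5 × 4 × 3 × 2 = 5040.

5040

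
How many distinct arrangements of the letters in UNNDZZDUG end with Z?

5040

Fix Z in the last position and arrange the remaining 8 letters.
Those 8 letters have D appearing twice, N appearing twice, and U appearing twice, giving (8)!/(2!·2!·2!) = 5040.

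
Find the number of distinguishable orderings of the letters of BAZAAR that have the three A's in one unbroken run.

24

Treat the 3 copies of A as a single block. The multiset to arrange is then {AAA, B, R, Z}, 4 items in all.
All 4 items are distinct, so there are (4)! = 24 arrangements.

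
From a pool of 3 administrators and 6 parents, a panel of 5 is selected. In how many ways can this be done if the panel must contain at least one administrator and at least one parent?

120

Total 5-person selections from all 9: C(9,5) = 126.
Selections missing a whole group: no administrators → C(6,5) = 6; no parents → C(3,5) = 0.
Both groups omitted at once is impossible, so 126 − 6 = 120.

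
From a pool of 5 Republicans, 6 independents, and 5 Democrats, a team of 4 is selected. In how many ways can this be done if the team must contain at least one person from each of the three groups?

Unrestricted: C(16,4) = 1820 ways to pick any 4 of the 16.
Subtract selections that omit an entire group: no Republicans → C(11,4) = 330; no independents → C(10,4) = 210; no Democrats → C(11,4) = 330.
Add back selections omitting two groups (i.e. drawn from a single group): C(5,4) + C(6,4) + C(5,4) = 25.
By inclusion–exclusion: 1820 − 870 + 25 = 975.

975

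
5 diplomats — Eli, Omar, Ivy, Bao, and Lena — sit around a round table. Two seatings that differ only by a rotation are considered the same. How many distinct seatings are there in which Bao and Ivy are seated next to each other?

12

Glue Bao and Ivy into a block (2 internal orders). Seating 4 units around a circle gives (3)! arrangements.
So 2 × (3)! = 2 × 6 = 12.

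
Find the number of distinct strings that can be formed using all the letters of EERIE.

The 5 letters of EERIE have repeats: E appearing 3 times.
So there are 5! / (3!) = 20 distinguishable arrangements.

20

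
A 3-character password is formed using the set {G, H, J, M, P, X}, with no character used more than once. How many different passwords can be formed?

This is a permutation of 3 out of 6: P(6,3) = 6!/3!.
That product is 6 × 5 × 4 = 120.

120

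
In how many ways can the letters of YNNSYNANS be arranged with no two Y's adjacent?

2940

There are 9!/(4!·2!·2!) = 3780 arrangements of YNNSYNANS in total.
If the two Y's are adjacent, glue them into one block, leaving 8 items to arrange: (8)!/(4!·2!) = 840 ways.
Subtracting, 3780 − 840 = 2940 arrangements keep the Y's apart.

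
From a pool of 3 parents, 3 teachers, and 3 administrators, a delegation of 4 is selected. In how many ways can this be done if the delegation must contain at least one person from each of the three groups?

81

With no constraint there are C(9,4) = 126 possible selections.
Subtract selections that omit an entire group: no parents → C(6,4) = 15; no teachers → C(6,4) = 15; no administrators → C(6,4) = 15.
Add back selections omitting two groups (i.e. drawn from a single group): C(3,4) + C(3,4) + C(3,4) = 0.
By inclusion–exclusion: 126 − 45 + 0 = 81.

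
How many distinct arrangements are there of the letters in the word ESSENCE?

420

The 7 letters of ESSENCE have repeats: E appearing 3 times and S appearing twice.
Dividing 7! = 5040 by 3!·2! = 12 for the repeated letters gives 420.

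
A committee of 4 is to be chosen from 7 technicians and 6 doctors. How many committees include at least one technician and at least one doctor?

Total 4-person selections from all 13: C(13,4) = 715.
Selections missing a whole group: no technicians → C(6,4) = 15; no doctors → C(7,4) = 35.
Both groups omitted at once is impossible, so 715 − 50 = 665.

665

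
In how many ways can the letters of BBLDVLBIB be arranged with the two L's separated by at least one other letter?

There are 9!/(4!·2!) = 7560 arrangements of BBLDVLBIB in total.
Arrangements with the L's together: treat LL as one letter, giving (8)!/(4!) = 1680.
Hence 7560 − 1680 = 5880.

5880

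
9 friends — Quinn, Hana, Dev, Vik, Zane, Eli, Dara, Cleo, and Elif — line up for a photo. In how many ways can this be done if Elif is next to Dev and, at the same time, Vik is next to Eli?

20160

Treat {Elif,Dev} as one block (2 orders) and {Vik,Eli} as another (2 orders).
That leaves 7 units to arrange: 2 × 2 × 7! = 4 × 5040 = 20160.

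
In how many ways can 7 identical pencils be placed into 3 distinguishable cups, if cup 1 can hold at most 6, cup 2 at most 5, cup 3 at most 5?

29

Ignoring the caps, the number of non-negative solutions to x_1+…+x_3 = 7 is C(9,2) = 36.
Subtract solutions that violate a single cap (substitute x_i' = x_i − (cap_i+1)): x_1 ≥ 7 gives C(2,2) = 1; x_2 ≥ 6 gives C(3,2) = 3; x_3 ≥ 6 gives C(3,2) = 3. Together 7.
No two caps can be exceeded simultaneously, so the pair terms are all 0.
By inclusion–exclusion the count is 36 − 7 + 0 = 29.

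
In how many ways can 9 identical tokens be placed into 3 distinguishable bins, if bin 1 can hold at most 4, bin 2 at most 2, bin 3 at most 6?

9

By stars and bars, unrestricted non-negative solutions to x_1+…+x_3 = 9 number C(9+2,2) = 55.
Subtract solutions that violate a single cap (substitute x_i' = x_i − (cap_i+1)): x_1 ≥ 5 gives C(6,2) = 15; x_2 ≥ 3 gives C(8,2) = 28; x_3 ≥ 7 gives C(4,2) = 6. Together 49.
Add back pairs where two caps are both exceeded: 3 + 0 + 0 = 3.
By inclusion–exclusion the count is 55 − 49 + 3 = 9.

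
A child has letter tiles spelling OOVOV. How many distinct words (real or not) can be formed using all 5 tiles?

10

The 5 letters of OOVOV have repeats: O appearing 3 times and V appearing twice.
So there are 5! / (3!·2!) = 10 distinguishable arrangements.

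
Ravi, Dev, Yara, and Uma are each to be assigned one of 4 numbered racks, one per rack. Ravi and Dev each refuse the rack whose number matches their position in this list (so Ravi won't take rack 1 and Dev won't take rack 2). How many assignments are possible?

Let Aᵢ (for i ∈ {1, 2}) be the placements that put person i in their forbidden rack. Any j of these fix j positions, leaving (4−j)! ways to fill the rest, and there are C(2,j) ways to pick which j.
By inclusion–exclusion, the number of valid placements is Σ_{j=0}^{2} (−1)^j C(2,j)·(4−j)!.
Computing: 24 − 12 + 2 = 14.

14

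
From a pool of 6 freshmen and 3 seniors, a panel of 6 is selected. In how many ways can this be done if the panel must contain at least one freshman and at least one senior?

83

Unrestricted: C(9,6) = 84 ways to pick any 6 of the 9.
Subtract selections that omit an entire group: no freshmen → C(3,6) = 0; no seniors → C(6,6) = 1.
Both groups omitted at once is impossible, so 84 − 1 = 83.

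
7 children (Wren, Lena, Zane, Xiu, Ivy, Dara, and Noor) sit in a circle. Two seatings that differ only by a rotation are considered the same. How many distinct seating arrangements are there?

720

Seat Wren anywhere (absorbing the rotational symmetry), then permute the other 6: (6)! = 720.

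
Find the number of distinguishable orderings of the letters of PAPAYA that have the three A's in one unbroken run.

Treat the 3 copies of A as a single block. The multiset to arrange is then {AAA, P, P, Y}, 4 items in all.
That gives (4)!/(2!) = 12 arrangements.

12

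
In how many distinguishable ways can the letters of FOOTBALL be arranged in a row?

Letter multiplicities in FOOTBALL: A×1, B×1, F×1, L×2, O×2, T×1.
The number of distinct arrangements is 8!/(2!·2!) = 40320/4 = 10080.

10080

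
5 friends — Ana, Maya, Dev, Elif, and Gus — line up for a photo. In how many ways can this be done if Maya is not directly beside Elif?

72

Of the 5! = 120 arrangements, those with Maya and Elif adjacent number 2 × 4! = 48 (treat the pair as a block with 2 internal orders).
Complementary counting: 120 − 48 = 72.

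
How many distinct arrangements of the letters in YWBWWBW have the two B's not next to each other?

There are 7!/(4!·2!) = 105 arrangements of YWBWWBW in total.
Arrangements with the B's together: treat BB as one letter, giving (6)!/(4!) = 30.
Subtracting, 105 − 30 = 75 arrangements keep the B's apart.

75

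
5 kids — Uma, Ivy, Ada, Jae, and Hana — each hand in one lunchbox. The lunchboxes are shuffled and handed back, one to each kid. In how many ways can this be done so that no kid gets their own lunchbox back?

44

Count assignments avoiding every fixed point. For any j of the 5 kids fixed to their own lunchbox, the other 5−j can be arranged in (5−j)! ways.
By inclusion–exclusion this is Σ_{j=0}^{5} (−1)^j C(5,j)·(5−j)!.
Computing: 120 − 120 + 60 − 20 + 5 − 1 = 44.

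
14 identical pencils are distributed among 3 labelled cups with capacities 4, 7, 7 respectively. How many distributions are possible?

15

Without the upper bounds there are C(16,2) = 120 ways to split 14 among 3 cups.
Subtract solutions that violate a single cap (substitute x_i' = x_i − (cap_i+1)): x_1 ≥ 5 gives C(11,2) = 55; x_2 ≥ 8 gives C(8,2) = 28; x_3 ≥ 8 gives C(8,2) = 28. Together 111.
Add back pairs where two caps are both exceeded: 3 + 3 + 0 = 6.
By inclusion–exclusion the count is 120 − 111 + 6 = 15.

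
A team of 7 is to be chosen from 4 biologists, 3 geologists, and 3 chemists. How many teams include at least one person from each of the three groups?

118

Unrestricted: C(10,7) = 120 ways to pick any 7 of the 10.
Subtract selections that omit an entire group: no biologists → C(6,7) = 0; no geologists → C(7,7) = 1; no chemists → C(7,7) = 1.
Add back selections omitting two groups (i.e. drawn from a single group): C(4,7) + C(3,7) + C(3,7) = 0.
By inclusion–exclusion: 120 − 2 + 0 = 118.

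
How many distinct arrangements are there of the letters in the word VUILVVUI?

1680

Letter multiplicities in VUILVVUI: I×2, L×1, U×2, V×3.
So there are 8! / (3!·2!·2!) = 1680 distinguishable arrangements.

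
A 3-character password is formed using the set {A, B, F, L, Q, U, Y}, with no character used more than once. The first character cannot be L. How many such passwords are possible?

180

The first character has 7−1 = 6 choices (anything except L).
The remaining 2 characters are filled from the other 6 symbols without repetition: 6 × 5 = 30.
Total: 6 × 30 = 180.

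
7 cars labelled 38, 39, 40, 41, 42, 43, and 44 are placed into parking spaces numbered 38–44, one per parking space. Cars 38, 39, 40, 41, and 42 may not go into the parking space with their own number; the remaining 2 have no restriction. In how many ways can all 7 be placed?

Let Aᵢ (for 38 ≤ i ≤ 42) be the placements that put car i in its forbidden parking space. Any j of these fix j positions, leaving (7−j)! ways to fill the rest, and there are C(5,j) ways to pick which j.
By inclusion–exclusion, the number of valid placements is Σ_{j=0}^{5} (−1)^j C(5,j)·(7−j)!.
Computing: 5040 − 3600 + 1200 − 240 + 30 − 2 = 2428.

2428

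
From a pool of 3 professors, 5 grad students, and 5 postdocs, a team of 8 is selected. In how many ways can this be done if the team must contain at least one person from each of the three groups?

1240

Total 8-person selections from all 13: C(13,8) = 1287.
Subtract selections that omit an entire group: no professors → C(10,8) = 45; no grad students → C(8,8) = 1; no postdocs → C(8,8) = 1.
Add back selections omitting two groups (i.e. drawn from a single group): C(3,8) + C(5,8) + C(5,8) = 0.
By inclusion–exclusion: 1287 − 47 + 0 = 1240.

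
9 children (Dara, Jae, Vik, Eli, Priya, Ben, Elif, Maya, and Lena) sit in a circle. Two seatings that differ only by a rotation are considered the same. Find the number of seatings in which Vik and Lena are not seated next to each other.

30240

Without the restriction there are (8)! = 40320 seatings.
Seatings with Vik beside Lena: treat them as a block with 2 internal orders, giving 2 × (7)! = 10080.
Subtracting, 40320 − 10080 = 30240.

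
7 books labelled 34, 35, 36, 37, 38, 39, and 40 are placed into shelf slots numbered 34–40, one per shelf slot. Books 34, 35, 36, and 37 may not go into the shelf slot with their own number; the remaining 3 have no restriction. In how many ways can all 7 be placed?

Let Aᵢ (for 34 ≤ i ≤ 37) be the placements that put book i in its forbidden shelf slot. Any j of these fix j positions, leaving (7−j)! ways to fill the rest, and there are C(4,j) ways to pick which j.
By inclusion–exclusion, the number of valid placements is Σ_{j=0}^{4} (−1)^j C(4,j)·(7−j)!.
Computing: 5040 − 2880 + 720 − 96 + 6 = 2790.

2790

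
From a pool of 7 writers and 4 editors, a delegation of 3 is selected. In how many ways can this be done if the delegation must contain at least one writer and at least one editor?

Unrestricted: C(11,3) = 165 ways to pick any 3 of the 11.
Selections missing a whole group: no writers → C(4,3) = 4; no editors → C(7,3) = 35.
Both groups omitted at once is impossible, so 165 − 39 = 126.

126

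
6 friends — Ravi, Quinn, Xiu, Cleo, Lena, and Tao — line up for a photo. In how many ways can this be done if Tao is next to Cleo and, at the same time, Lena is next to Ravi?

96

Treat {Tao,Cleo} as one block (2 orders) and {Lena,Ravi} as another (2 orders).
That leaves 4 units to arrange: 2 × 2 × 4! = 4 × 24 = 96.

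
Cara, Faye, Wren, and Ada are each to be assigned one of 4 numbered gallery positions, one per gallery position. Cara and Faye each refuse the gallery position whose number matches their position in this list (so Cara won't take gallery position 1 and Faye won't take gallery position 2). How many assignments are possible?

Let Aᵢ (for i ∈ {1, 2}) be the placements that put person i in their forbidden gallery position. Any j of these fix j positions, leaving (4−j)! ways to fill the rest, and there are C(2,j) ways to pick which j.
By inclusion–exclusion, the number of valid placements is Σ_{j=0}^{2} (−1)^j C(2,j)·(4−j)!.
Computing: 24 − 12 + 2 = 14.

14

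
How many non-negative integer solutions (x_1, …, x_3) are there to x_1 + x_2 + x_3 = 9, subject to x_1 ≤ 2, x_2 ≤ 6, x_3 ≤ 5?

12

By stars and bars, unrestricted non-negative solutions to x_1+…+x_3 = 9 number C(9+2,2) = 55.
Subtract solutions that violate a single cap (substitute x_i' = x_i − (cap_i+1)): x_1 ≥ 3 gives C(8,2) = 28; x_2 ≥ 7 gives C(4,2) = 6; x_3 ≥ 6 gives C(5,2) = 10. Together 44.
Add back pairs where two caps are both exceeded: 0 + 1 + 0 = 1.
By inclusion–exclusion the count is 55 − 44 + 1 = 12.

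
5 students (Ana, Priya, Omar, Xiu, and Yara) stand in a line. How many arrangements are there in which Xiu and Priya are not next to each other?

There are 5! = 120 arrangements in all. If Xiu and Priya are adjacent, merging them into one block gives 2·(4)! = 48 arrangements.
So 120 − 48 = 72 arrangements keep them apart.

72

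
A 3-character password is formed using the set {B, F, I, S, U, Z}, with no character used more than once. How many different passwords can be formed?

120

This is a permutation of 3 out of 6: P(6,3) = 6!/3!.
That product is 6 × 5 × 4 = 120.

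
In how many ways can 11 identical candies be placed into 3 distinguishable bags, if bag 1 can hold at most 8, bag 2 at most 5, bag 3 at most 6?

Without the upper bounds there are C(13,2) = 78 ways to split 11 among 3 bags.
Subtract solutions that violate a single cap (substitute x_i' = x_i − (cap_i+1)): x_1 ≥ 9 gives C(4,2) = 6; x_2 ≥ 6 gives C(7,2) = 21; x_3 ≥ 7 gives C(6,2) = 15. Together 42.
No two caps can be exceeded simultaneously, so the pair terms are all 0.
By inclusion–exclusion the count is 78 − 42 + 0 = 36.

36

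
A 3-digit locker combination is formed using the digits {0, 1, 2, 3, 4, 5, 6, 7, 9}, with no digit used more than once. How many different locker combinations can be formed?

504

This is a permutation of 3 out of 9: P(9,3) = 9!/6!.
That product is 9 × 8 × 7 = 504.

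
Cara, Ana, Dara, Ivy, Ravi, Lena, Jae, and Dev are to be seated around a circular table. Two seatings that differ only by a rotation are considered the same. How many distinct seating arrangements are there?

Fix one person's seat to break rotational symmetry; the remaining 7 people can be arranged in (7)! = 5040 ways.

5040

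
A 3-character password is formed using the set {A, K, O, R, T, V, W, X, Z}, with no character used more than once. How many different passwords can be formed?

504

With no repetition, fill the 3 characters in order: 9 choices, then 8, down to 7.
That product is 9 × 8 × 7 = 504.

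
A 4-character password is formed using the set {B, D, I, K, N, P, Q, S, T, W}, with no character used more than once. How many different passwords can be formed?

5040

Choose and order 4 of the 10 symbols: the first character has 10 options, the next 9, then 8, 7.
10 × 9 × 8 × 7 = 5040.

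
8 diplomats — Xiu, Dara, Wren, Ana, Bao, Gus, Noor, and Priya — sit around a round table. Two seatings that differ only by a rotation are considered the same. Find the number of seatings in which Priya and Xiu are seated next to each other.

1440

Glue Priya and Xiu into a block (2 internal orders). Seating 7 units around a circle gives (6)! arrangements.
So 2 × (6)! = 2 × 720 = 1440.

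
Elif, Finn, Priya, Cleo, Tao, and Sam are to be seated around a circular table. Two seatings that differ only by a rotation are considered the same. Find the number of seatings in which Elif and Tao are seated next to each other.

48

Glue Elif and Tao into a block (2 internal orders). Seating 5 units around a circle gives (4)! arrangements.
So 2 × (4)! = 2 × 24 = 48.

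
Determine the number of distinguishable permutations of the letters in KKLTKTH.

The 7 letters of KKLTKTH have repeats: K appearing 3 times and T appearing twice.
The number of distinct arrangements is 7!/(3!·2!) = 5040/12 = 420.

420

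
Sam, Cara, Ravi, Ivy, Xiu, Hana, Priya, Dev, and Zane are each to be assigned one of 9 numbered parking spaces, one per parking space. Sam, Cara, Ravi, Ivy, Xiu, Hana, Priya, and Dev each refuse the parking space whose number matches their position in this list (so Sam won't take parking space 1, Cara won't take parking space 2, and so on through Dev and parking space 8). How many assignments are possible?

148329

Let Aᵢ (for 1 ≤ i ≤ 8) be the placements that put person i in their forbidden parking space. Any j of these fix j positions, leaving (9−j)! ways to fill the rest, and there are C(8,j) ways to pick which j.
By inclusion–exclusion, the number of valid placements is Σ_{j=0}^{8} (−1)^j C(8,j)·(9−j)!.
Computing: 362880 − 322560 + 141120 − 40320 + 8400 − 1344 + 168 − 16 + 1 = 148329.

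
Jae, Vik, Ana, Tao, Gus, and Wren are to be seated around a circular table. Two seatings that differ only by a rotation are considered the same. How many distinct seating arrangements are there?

120

Around a circle, 6 distinct people have 6!/6 = (5)! = 120 rotationally distinct seatings.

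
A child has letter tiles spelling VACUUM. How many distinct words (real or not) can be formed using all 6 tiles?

VACUUM has 6 letters with U appearing twice.
The number of distinct arrangements is 6!/(2!) = 720/2 = 360.

360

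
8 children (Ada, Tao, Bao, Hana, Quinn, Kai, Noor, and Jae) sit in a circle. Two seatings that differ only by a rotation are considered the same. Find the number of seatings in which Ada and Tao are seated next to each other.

1440

Glue Ada and Tao into a block (2 internal orders). Seating 7 units around a circle gives (6)! arrangements.
So 2 × (6)! = 2 × 720 = 1440.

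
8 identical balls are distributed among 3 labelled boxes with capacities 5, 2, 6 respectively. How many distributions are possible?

By stars and bars, unrestricted non-negative solutions to x_1+…+x_3 = 8 number C(8+2,2) = 45.
Subtract solutions that violate a single cap (substitute x_i' = x_i − (cap_i+1)): x_1 ≥ 6 gives C(4,2) = 6; x_2 ≥ 3 gives C(7,2) = 21; x_3 ≥ 7 gives C(3,2) = 3. Together 30.
No two caps can be exceeded simultaneously, so the pair terms are all 0.
By inclusion–exclusion the count is 45 − 30 + 0 = 15.

15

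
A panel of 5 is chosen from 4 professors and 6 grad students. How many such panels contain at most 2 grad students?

66

Split by how many grad students are chosen (0 through 2).
Sum: C(6,0)·C(4,5) + C(6,1)·C(4,4) + C(6,2)·C(4,3) = 0 + 6 + 60 = 66.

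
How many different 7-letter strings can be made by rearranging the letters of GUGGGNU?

105

Letter multiplicities in GUGGGNU: G×4, N×1, U×2.
So there are 7! / (4!·2!) = 105 distinguishable arrangements.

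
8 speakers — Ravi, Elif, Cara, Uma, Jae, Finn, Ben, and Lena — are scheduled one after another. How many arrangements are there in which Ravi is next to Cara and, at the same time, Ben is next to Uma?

2880

Treat {Ravi,Cara} as one block (2 orders) and {Ben,Uma} as another (2 orders).
That leaves 6 units to arrange: 2 × 2 × 6! = 4 × 720 = 2880.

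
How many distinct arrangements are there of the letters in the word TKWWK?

30

The 5 letters of TKWWK have repeats: K appearing twice and W appearing twice.
The number of distinct arrangements is 5!/(2!·2!) = 120/4 = 30.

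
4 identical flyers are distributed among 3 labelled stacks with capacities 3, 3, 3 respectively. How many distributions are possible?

Without the upper bounds there are C(6,2) = 15 ways to split 4 among 3 stacks.
Subtract solutions that violate a single cap (substitute x_i' = x_i − (cap_i+1)): x_1 ≥ 4 gives C(2,2) = 1; x_2 ≥ 4 gives C(2,2) = 1; x_3 ≥ 4 gives C(2,2) = 1. Together 3.
No two caps can be exceeded simultaneously, so the pair terms are all 0.
By inclusion–exclusion the count is 15 − 3 + 0 = 12.

12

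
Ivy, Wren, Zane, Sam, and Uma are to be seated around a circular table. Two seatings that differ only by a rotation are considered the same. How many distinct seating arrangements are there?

24

Seat Ivy anywhere (absorbing the rotational symmetry), then permute the other 4: (4)! = 24.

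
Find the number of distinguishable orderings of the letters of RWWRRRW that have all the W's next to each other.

5

Treat the 3 copies of W as a single block. The multiset to arrange is then {WWW, R, R, R, R}, 5 items in all.
That gives (5)!/(4!) = 5 arrangements.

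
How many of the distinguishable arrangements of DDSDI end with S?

4

Fix S in the last position and arrange the remaining 4 letters.
Those 4 letters have D appearing 3 times, giving (4)!/(3!) = 4.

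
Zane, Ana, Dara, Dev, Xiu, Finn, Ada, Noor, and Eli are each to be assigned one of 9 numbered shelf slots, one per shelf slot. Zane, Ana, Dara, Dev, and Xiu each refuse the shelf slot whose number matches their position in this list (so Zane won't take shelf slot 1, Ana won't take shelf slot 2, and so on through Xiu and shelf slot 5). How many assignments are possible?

Let Aᵢ (for 1 ≤ i ≤ 5) be the placements that put person i in their forbidden shelf slot. Any j of these fix j positions, leaving (9−j)! ways to fill the rest, and there are C(5,j) ways to pick which j.
By inclusion–exclusion, the number of valid placements is Σ_{j=0}^{5} (−1)^j C(5,j)·(9−j)!.
Computing: 362880 − 201600 + 50400 − 7200 + 600 − 24 = 205056.

205056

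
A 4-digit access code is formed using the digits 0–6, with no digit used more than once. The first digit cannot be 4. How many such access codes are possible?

720

The first digit has 7−1 = 6 choices (anything except 4).
The remaining 3 digits are filled from the other 6 symbols without repetition: 6 × 5 × 4 = 120.
Total: 6 × 120 = 720.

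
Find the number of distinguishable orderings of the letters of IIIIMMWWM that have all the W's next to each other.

Treat the 2 copies of W as a single block. The multiset to arrange is then {WW, I, I, I, I, M, M, M}, 8 items in all.
That gives (8)!/(4!·3!) = 280 arrangements.

280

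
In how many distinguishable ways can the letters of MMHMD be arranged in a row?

20

MMHMD has 5 letters with M appearing 3 times.
So there are 5! / (3!) = 20 distinguishable arrangements.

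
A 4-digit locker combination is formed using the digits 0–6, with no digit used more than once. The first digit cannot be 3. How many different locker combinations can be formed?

720

The first digit has 7−1 = 6 choices (anything except 3).
The remaining 3 digits are filled from the other 6 symbols without repetition: 6 × 5 × 4 = 120.
Total: 6 × 120 = 720.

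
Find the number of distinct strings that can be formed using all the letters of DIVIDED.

DIVIDED has 7 letters with D appearing 3 times and I appearing twice.
The number of distinct arrangements is 7!/(3!·2!) = 5040/12 = 420.

420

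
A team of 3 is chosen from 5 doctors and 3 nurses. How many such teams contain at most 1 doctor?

16

Split by how many doctors are chosen (0 through 1).
Sum: C(5,0)·C(3,3) + C(5,1)·C(3,2) = 1 + 15 = 16.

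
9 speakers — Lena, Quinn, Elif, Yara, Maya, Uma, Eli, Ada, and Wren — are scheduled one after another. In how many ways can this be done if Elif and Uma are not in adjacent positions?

There are 9! = 362880 arrangements in all. If Elif and Uma are adjacent, merging them into one block gives 2·(8)! = 80640 arrangements.
Complementary counting: 362880 − 80640 = 282240.

282240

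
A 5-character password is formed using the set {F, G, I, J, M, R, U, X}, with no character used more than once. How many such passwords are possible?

Choose and order 5 of the 8 symbols: the first character has 8 options, the next 7, and so on down to 4.
That product is 8 × 7 × 6 × 5 × 4 = 6720.

6720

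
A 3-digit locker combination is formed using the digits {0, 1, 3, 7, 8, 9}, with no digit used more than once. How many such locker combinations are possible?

120

Choose and order 3 of the 6 symbols: the first digit has 6 options, the next 5, then 4.
That product is 6 × 5 × 4 = 120.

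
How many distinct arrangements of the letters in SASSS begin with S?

Fix S in the first position and arrange the remaining 4 letters.
Those 4 letters have S appearing 3 times, giving (4)!/(3!) = 4.

4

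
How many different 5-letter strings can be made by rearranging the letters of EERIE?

20

The 5 letters of EERIE have repeats: E appearing 3 times.
So there are 5! / (3!) = 20 distinguishable arrangements.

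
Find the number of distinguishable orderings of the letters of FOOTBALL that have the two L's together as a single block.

Treat the 2 copies of L as a single block. The multiset to arrange is then {LL, A, B, F, O, O, T}, 7 items in all.
That gives (7)!/(2!) = 2520 arrangements.

2520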